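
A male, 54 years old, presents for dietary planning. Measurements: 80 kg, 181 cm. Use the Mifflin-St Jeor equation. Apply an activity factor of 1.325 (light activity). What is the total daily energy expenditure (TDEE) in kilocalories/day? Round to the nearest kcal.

2208 kilocalories/day

Mifflin-St Jeor (male): BMR = 10(80) + 6.25(181) − 5(54) + 5 = 800 + 1131.25 − 270 + 5 = 1666.25 kcal/day.
TEE = BMR × activity factor = 1666.25 × 1.325 = 2207.7813 kcal/day.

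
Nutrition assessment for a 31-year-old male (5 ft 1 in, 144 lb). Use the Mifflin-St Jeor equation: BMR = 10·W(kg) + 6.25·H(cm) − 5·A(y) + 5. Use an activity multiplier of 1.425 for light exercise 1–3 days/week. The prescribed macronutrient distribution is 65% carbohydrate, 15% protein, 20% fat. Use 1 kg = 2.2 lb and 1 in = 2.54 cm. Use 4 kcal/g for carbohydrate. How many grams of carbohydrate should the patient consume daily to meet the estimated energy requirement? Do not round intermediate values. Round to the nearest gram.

Convert to metric: weight = 144 ÷ 2.2 = 65.4545 kg; height = (5×12 + 1) × 2.54 = 61 × 2.54 = 154.94 cm.
Mifflin-St Jeor (male): BMR = 10(65.4545) + 6.25(154.94) − 5(31) + 5 = 654.5455 + 968.375 − 155 + 5 = 1472.9205 kcal/day.
TEE = 1472.9205 × 1.425 = 2098.9116 kcal/day.
Carbohydrate energy = 65% × 2098.9116 = 1364.2926 kcal.
Carbohydrate = 1364.2926 ÷ 4 kcal/g = 341.0731 g.

341 g/day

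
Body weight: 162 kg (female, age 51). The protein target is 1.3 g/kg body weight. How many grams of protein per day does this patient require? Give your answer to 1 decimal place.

210.6 g/day

Protein = 1.3 g/kg × 162 kg = 210.6 g/day.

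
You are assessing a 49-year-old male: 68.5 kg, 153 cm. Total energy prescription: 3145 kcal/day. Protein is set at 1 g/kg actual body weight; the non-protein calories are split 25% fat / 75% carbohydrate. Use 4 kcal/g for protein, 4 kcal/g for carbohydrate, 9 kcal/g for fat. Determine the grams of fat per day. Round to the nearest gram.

80 g/day

Protein = 1 × 68.5 = 68.5 g → 68.5 × 4 = 274 kcal.
Non-protein calories = 3145 − 274 = 2871 kcal.
Fat: 25% × 2871 = 717.75 kcal; carbohydrate: 2153.25 kcal.
Fat: 717.75 kcal ÷ 9 kcal/g = 79.75 g.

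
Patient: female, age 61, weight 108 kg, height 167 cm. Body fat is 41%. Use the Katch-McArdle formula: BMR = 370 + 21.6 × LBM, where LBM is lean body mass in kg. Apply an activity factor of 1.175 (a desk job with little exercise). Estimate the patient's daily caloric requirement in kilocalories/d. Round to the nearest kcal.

2052 kilocalories/d

LBM = 108 × (1 − 0.41) = 63.72 kg. Katch-McArdle: BMR = 370 + 21.6 × 63.72 = 1746.352 kcal/day.
TEE = BMR × activity factor = 1746.352 × 1.175 = 2051.9636 kcal/day.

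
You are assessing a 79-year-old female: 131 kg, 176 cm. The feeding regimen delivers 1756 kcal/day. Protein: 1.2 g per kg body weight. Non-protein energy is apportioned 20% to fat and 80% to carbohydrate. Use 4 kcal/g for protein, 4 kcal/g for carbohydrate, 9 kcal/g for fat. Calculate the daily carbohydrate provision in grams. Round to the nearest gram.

Protein = 1.2 × 131 = 157.2 g → 157.2 × 4 = 628.8 kcal.
Non-protein calories = 1756 − 628.8 = 1127.2 kcal.
Fat: 20% × 1127.2 = 225.44 kcal; carbohydrate: 901.76 kcal.
Carbohydrate: 901.76 kcal ÷ 4 kcal/g = 225.44 g.

225 g/day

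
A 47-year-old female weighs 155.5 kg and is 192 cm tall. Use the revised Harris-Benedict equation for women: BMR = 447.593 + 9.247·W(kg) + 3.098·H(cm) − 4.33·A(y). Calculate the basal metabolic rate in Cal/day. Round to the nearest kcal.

Harris-Benedict: BMR = 447.593 + 9.247(155.5) + 3.098(192) − 4.33(47) = 2276.8075 kcal/day.

2277 Cal/day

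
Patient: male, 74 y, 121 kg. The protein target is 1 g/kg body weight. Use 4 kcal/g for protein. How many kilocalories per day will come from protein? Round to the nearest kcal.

484 kcal/day

Protein = 1 g/kg × 121 kg = 121 g/day.
Protein energy = 121 g × 4 kcal/g = 484 kcal/day.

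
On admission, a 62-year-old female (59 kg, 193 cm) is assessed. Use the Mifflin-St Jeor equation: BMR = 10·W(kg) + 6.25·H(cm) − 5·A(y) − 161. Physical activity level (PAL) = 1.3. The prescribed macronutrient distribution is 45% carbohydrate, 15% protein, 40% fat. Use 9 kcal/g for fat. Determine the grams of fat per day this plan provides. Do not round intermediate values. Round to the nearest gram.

Mifflin-St Jeor (female): BMR = 10(59) + 6.25(193) − 5(62) − 161 = 590 + 1206.25 − 310 − 161 = 1325.25 kcal/day.
TEE = 1325.25 × 1.3 = 1722.825 kcal/day.
Fat energy = 40% × 1722.825 = 689.13 kcal.
Fat = 689.13 ÷ 9 kcal/g = 76.57 g.

77 g/day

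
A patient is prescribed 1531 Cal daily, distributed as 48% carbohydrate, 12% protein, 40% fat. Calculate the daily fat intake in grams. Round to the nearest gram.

Fat energy = 40% × 1531 = 612.4 kcal.
At 9 kcal/g: 612.4 ÷ 9 = 68.0444 g.

68 g/day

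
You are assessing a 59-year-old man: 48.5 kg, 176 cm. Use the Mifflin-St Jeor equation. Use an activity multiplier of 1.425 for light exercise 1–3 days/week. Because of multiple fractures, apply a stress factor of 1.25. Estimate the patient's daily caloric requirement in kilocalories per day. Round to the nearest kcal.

2307 kilocalories per day

Mifflin-St Jeor (male): BMR = 10(48.5) + 6.25(176) − 5(59) + 5 = 485 + 1100 − 295 + 5 = 1295 kcal/day.
TEE = BMR × activity factor = 1295 × 1.425 = 1845.375 kcal/day.
Apply stress factor: 1845.375 × 1.25 = 2306.7188 kcal/day.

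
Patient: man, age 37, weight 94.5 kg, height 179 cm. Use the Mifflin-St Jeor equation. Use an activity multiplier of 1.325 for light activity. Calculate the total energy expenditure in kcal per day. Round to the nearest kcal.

Mifflin-St Jeor (male): BMR = 10(94.5) + 6.25(179) − 5(37) + 5 = 945 + 1118.75 − 185 + 5 = 1883.75 kcal/day.
TEE = BMR × activity factor = 1883.75 × 1.325 = 2495.9688 kcal/day.

2496 kcal per day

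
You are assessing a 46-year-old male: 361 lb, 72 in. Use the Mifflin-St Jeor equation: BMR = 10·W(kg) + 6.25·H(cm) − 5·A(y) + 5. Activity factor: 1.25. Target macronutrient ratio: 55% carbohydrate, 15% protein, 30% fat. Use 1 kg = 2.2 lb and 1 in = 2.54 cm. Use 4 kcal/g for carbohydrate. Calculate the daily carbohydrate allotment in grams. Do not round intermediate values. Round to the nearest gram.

440 g/day

Convert to metric: weight = 361 ÷ 2.2 = 164.0909 kg; height = 72 × 2.54 = 182.88 cm.
Mifflin-St Jeor (male): BMR = 10(164.0909) + 6.25(182.88) − 5(46) + 5 = 1640.9091 + 1143 − 230 + 5 = 2558.9091 kcal/day.
TEE = 2558.9091 × 1.25 = 3198.6364 kcal/day.
Carbohydrate energy = 55% × 3198.6364 = 1759.25 kcal.
Carbohydrate = 1759.25 ÷ 4 kcal/g = 439.8125 g.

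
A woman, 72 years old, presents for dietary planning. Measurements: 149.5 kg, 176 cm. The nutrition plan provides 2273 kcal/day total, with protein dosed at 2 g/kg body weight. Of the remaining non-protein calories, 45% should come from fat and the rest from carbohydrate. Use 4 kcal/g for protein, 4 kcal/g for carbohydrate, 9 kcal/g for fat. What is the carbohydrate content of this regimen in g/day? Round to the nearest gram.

148 g/day

Protein = 2 × 149.5 = 299 g → 299 × 4 = 1196 kcal.
Non-protein calories = 2273 − 1196 = 1077 kcal.
Fat: 45% × 1077 = 484.65 kcal; carbohydrate: 592.35 kcal.
Carbohydrate: 592.35 kcal ÷ 4 kcal/g = 148.0875 g.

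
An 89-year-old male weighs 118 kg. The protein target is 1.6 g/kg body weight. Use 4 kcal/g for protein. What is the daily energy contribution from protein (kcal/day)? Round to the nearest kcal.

Protein = 1.6 g/kg × 118 kg = 188.8 g/day.
Protein energy = 188.8 g × 4 kcal/g = 755.2 kcal/day.

755 kcal/day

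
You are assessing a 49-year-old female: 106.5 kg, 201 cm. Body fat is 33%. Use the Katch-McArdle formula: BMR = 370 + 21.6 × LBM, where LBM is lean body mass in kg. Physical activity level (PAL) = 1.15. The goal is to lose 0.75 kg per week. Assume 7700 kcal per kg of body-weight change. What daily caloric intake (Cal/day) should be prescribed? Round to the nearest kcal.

1373 Cal/day

LBM = 106.5 × (1 − 0.33) = 71.355 kg. Katch-McArdle: BMR = 370 + 21.6 × 71.355 = 1911.268 kcal/day.
TEE = 1911.268 × 1.15 = 2197.9582 kcal/day.
Required daily deficit = 0.75 × 7700 ÷ 7 = 825 kcal/day.
Target intake = 2197.9582 − 825 = 1372.9582 kcal/day.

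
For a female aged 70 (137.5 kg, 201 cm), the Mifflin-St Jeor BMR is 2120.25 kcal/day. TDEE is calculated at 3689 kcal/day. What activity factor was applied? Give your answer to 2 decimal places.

1.74

Activity factor = TEE ÷ BMR = 3689 ÷ 2120.25 = 1.74.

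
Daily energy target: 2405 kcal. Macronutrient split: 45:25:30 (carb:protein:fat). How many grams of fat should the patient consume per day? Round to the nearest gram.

Fat energy = 30% × 2405 = 721.5 kcal.
At 9 kcal/g: 721.5 ÷ 9 = 80.1667 g.

80 g/day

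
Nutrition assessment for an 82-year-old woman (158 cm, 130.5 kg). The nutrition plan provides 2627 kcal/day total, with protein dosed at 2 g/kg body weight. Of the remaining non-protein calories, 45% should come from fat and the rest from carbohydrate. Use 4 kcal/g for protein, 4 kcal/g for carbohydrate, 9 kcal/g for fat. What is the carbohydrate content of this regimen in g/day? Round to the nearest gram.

218 g/day

Protein = 2 × 130.5 = 261 g → 261 × 4 = 1044 kcal.
Non-protein calories = 2627 − 1044 = 1583 kcal.
Fat: 45% × 1583 = 712.35 kcal; carbohydrate: 870.65 kcal.
Carbohydrate: 870.65 kcal ÷ 4 kcal/g = 217.6625 g.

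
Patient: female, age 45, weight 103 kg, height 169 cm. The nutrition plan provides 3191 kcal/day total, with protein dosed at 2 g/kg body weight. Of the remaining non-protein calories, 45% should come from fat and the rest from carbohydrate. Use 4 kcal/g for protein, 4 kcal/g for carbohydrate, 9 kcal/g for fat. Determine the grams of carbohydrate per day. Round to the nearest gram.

Protein = 2 × 103 = 206 g → 206 × 4 = 824 kcal.
Non-protein calories = 3191 − 824 = 2367 kcal.
Fat: 45% × 2367 = 1065.15 kcal; carbohydrate: 1301.85 kcal.
Carbohydrate: 1301.85 kcal ÷ 4 kcal/g = 325.4625 g.

325 g/day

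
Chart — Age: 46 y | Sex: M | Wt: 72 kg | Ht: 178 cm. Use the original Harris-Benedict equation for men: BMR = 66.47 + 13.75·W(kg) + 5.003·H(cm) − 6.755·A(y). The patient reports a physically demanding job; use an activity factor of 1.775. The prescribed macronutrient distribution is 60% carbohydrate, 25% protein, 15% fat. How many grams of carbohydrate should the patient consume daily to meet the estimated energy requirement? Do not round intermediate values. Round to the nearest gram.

Harris-Benedict: BMR = 66.47 + 13.75(72) + 5.003(178) − 6.755(46) = 1636.274 kcal/day.
TEE = 1636.274 × 1.775 = 2904.3864 kcal/day.
Carbohydrate energy = 60% × 2904.3864 = 1742.6318 kcal.
Carbohydrate = 1742.6318 ÷ 4 kcal/g = 435.658 g.

436 g/day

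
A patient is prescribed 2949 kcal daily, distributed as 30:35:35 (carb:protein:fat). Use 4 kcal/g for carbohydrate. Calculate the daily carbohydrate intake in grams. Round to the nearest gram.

221 g/day

Carbohydrate energy = 30% × 2949 = 884.7 kcal.
At 4 kcal/g: 884.7 ÷ 4 = 221.175 g.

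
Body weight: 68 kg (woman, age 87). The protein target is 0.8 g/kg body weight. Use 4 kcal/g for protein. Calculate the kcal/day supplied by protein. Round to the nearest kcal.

218 kcal/day

Protein = 0.8 g/kg × 68 kg = 54.4 g/day.
Protein energy = 54.4 g × 4 kcal/g = 217.6 kcal/day.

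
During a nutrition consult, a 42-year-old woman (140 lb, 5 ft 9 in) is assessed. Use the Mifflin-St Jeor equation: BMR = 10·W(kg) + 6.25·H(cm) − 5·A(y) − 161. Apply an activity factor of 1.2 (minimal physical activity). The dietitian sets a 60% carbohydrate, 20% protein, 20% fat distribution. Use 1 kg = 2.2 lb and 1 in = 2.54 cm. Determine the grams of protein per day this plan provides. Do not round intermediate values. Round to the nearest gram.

82 g/day

Convert to metric: weight = 140 ÷ 2.2 = 63.6364 kg; height = (5×12 + 9) × 2.54 = 69 × 2.54 = 175.26 cm.
Mifflin-St Jeor (female): BMR = 10(63.6364) + 6.25(175.26) − 5(42) − 161 = 636.3636 + 1095.375 − 210 − 161 = 1360.7386 kcal/day.
TEE = 1360.7386 × 1.2 = 1632.8864 kcal/day.
Protein energy = 20% × 1632.8864 = 326.5773 kcal.
Protein = 326.5773 ÷ 4 kcal/g = 81.6443 g.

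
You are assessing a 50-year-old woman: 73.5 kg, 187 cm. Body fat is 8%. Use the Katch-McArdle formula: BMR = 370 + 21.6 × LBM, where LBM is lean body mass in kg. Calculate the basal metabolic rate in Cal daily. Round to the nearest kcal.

LBM = 73.5 × (1 − 0.08) = 67.62 kg. Katch-McArdle: BMR = 370 + 21.6 × 67.62 = 1830.592 kcal/day.

1831 Cal daily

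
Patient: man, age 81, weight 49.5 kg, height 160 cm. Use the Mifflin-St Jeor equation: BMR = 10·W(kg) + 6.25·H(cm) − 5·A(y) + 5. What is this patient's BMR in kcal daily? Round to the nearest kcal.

1095 kcal daily

Mifflin-St Jeor (male): BMR = 10(49.5) + 6.25(160) − 5(81) + 5 = 495 + 1000 − 405 + 5 = 1095 kcal/day.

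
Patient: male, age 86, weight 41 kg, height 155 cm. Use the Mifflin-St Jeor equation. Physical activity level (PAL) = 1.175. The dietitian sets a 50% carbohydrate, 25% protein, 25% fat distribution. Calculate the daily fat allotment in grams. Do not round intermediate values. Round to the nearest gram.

31 g/day

Mifflin-St Jeor (male): BMR = 10(41) + 6.25(155) − 5(86) + 5 = 410 + 968.75 − 430 + 5 = 953.75 kcal/day.
TEE = 953.75 × 1.175 = 1120.6563 kcal/day.
Fat energy = 25% × 1120.6563 = 280.1641 kcal.
Fat = 280.1641 ÷ 9 kcal/g = 31.1293 g.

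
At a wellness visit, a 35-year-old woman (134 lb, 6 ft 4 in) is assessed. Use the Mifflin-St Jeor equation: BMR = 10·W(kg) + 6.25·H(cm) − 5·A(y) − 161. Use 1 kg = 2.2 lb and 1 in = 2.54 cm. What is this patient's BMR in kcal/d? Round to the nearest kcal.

Convert to metric: weight = 134 ÷ 2.2 = 60.9091 kg; height = (6×12 + 4) × 2.54 = 76 × 2.54 = 193.04 cm.
Mifflin-St Jeor (female): BMR = 10(60.9091) + 6.25(193.04) − 5(35) − 161 = 609.0909 + 1206.5 − 175 − 161 = 1479.5909 kcal/day.

1480 kcal/d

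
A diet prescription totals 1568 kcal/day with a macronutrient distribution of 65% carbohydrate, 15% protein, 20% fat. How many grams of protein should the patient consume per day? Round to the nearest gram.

Protein energy = 15% × 1568 = 235.2 kcal.
At 4 kcal/g: 235.2 ÷ 4 = 58.8 g.

59 g/day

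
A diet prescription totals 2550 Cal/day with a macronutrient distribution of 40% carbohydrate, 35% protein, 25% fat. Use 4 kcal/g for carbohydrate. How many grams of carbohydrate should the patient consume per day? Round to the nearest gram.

Carbohydrate energy = 40% × 2550 = 1020 kcal.
At 4 kcal/g: 1020 ÷ 4 = 255 g.

255 g/day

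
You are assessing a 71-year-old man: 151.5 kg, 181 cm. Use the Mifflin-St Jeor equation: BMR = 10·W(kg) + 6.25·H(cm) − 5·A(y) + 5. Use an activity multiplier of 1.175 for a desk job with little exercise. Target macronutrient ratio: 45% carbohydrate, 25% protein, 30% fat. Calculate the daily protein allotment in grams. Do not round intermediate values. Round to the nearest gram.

169 g/day

Mifflin-St Jeor (male): BMR = 10(151.5) + 6.25(181) − 5(71) + 5 = 1515 + 1131.25 − 355 + 5 = 2296.25 kcal/day.
TEE = 2296.25 × 1.175 = 2698.0938 kcal/day.
Protein energy = 25% × 2698.0938 = 674.5234 kcal.
Protein = 674.5234 ÷ 4 kcal/g = 168.6309 g.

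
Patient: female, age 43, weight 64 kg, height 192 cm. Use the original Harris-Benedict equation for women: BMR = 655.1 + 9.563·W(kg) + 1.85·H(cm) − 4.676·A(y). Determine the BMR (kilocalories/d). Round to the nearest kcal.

1421 kilocalories/d

Harris-Benedict: BMR = 655.1 + 9.563(64) + 1.85(192) − 4.676(43) = 1421.264 kcal/day.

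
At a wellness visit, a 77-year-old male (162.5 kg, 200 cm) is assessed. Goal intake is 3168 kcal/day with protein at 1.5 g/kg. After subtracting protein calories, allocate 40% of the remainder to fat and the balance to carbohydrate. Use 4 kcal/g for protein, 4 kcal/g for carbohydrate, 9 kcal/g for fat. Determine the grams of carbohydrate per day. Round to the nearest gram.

Protein = 1.5 × 162.5 = 243.75 g → 243.75 × 4 = 975 kcal.
Non-protein calories = 3168 − 975 = 2193 kcal.
Fat: 40% × 2193 = 877.2 kcal; carbohydrate: 1315.8 kcal.
Carbohydrate: 1315.8 kcal ÷ 4 kcal/g = 328.95 g.

329 g/day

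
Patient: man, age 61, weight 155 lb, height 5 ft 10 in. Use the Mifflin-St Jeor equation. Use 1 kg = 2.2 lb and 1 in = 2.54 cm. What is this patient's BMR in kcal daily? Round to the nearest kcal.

1516 kcal daily

Convert to metric: weight = 155 ÷ 2.2 = 70.4545 kg; height = (5×12 + 10) × 2.54 = 70 × 2.54 = 177.8 cm.
Mifflin-St Jeor (male): BMR = 10(70.4545) + 6.25(177.8) − 5(61) + 5 = 704.5455 + 1111.25 − 305 + 5 = 1515.7955 kcal/day.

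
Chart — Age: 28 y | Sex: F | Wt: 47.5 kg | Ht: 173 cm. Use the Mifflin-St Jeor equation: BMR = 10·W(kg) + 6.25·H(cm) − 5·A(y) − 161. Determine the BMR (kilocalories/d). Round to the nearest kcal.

1255 kilocalories/d

Mifflin-St Jeor (female): BMR = 10(47.5) + 6.25(173) − 5(28) − 161 = 475 + 1081.25 − 140 − 161 = 1255.25 kcal/day.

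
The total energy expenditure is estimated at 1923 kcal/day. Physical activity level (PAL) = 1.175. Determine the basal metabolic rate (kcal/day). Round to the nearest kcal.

BMR = TEE ÷ activity factor = 1923 ÷ 1.175 = 1636.5957 kcal/day.

1637 kcal/day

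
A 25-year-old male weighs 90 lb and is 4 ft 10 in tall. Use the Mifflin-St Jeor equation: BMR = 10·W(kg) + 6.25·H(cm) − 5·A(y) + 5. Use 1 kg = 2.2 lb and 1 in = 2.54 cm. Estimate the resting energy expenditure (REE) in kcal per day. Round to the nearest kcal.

1210 kcal per day

Convert to metric: weight = 90 ÷ 2.2 = 40.9091 kg; height = (4×12 + 10) × 2.54 = 58 × 2.54 = 147.32 cm.
Mifflin-St Jeor (male): BMR = 10(40.9091) + 6.25(147.32) − 5(25) + 5 = 409.0909 + 920.75 − 125 + 5 = 1209.8409 kcal/day.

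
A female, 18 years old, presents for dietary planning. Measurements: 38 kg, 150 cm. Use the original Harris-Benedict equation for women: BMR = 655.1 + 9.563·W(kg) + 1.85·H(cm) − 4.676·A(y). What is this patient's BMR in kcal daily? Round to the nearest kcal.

1212 kcal daily

Harris-Benedict: BMR = 655.1 + 9.563(38) + 1.85(150) − 4.676(18) = 1211.826 kcal/day.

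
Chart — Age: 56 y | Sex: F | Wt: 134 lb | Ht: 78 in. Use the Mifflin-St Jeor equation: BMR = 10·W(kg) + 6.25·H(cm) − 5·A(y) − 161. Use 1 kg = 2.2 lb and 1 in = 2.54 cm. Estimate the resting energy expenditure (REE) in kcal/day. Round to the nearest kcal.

1406 kcal/day

Convert to metric: weight = 134 ÷ 2.2 = 60.9091 kg; height = 78 × 2.54 = 198.12 cm.
Mifflin-St Jeor (female): BMR = 10(60.9091) + 6.25(198.12) − 5(56) − 161 = 609.0909 + 1238.25 − 280 − 161 = 1406.3409 kcal/day.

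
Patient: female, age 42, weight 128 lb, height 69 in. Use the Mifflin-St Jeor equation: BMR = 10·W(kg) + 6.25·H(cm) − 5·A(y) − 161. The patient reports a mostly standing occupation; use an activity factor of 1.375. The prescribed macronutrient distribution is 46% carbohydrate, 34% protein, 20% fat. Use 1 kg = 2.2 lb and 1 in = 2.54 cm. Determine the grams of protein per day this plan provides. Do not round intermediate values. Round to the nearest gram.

153 g/day

Convert to metric: weight = 128 ÷ 2.2 = 58.1818 kg; height = 69 × 2.54 = 175.26 cm.
Mifflin-St Jeor (female): BMR = 10(58.1818) + 6.25(175.26) − 5(42) − 161 = 581.8182 + 1095.375 − 210 − 161 = 1306.1932 kcal/day.
TEE = 1306.1932 × 1.375 = 1796.0156 kcal/day.
Protein energy = 34% × 1796.0156 = 610.6453 kcal.
Protein = 610.6453 ÷ 4 kcal/g = 152.6613 g.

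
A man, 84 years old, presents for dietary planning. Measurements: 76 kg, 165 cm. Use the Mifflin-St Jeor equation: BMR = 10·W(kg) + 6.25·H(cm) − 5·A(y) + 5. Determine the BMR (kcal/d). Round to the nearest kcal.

Mifflin-St Jeor (male): BMR = 10(76) + 6.25(165) − 5(84) + 5 = 760 + 1031.25 − 420 + 5 = 1376.25 kcal/day.

1376 kcal/d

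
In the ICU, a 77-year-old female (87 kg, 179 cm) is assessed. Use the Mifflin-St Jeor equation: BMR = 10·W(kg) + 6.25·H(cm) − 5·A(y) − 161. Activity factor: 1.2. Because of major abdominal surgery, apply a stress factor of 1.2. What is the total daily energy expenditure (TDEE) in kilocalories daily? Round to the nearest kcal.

2078 kilocalories daily

Mifflin-St Jeor (female): BMR = 10(87) + 6.25(179) − 5(77) − 161 = 870 + 1118.75 − 385 − 161 = 1442.75 kcal/day.
TEE = BMR × activity factor = 1442.75 × 1.2 = 1731.3 kcal/day.
Apply stress factor: 1731.3 × 1.2 = 2077.56 kcal/day.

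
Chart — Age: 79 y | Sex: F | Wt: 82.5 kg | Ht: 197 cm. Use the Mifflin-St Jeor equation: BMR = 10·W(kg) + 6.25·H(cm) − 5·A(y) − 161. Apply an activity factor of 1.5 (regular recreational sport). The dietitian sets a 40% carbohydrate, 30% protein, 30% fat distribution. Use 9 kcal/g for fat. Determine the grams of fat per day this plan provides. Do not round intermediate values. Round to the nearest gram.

Mifflin-St Jeor (female): BMR = 10(82.5) + 6.25(197) − 5(79) − 161 = 825 + 1231.25 − 395 − 161 = 1500.25 kcal/day.
TEE = 1500.25 × 1.5 = 2250.375 kcal/day.
Fat energy = 30% × 2250.375 = 675.1125 kcal.
Fat = 675.1125 ÷ 9 kcal/g = 75.0125 g.

75 g/day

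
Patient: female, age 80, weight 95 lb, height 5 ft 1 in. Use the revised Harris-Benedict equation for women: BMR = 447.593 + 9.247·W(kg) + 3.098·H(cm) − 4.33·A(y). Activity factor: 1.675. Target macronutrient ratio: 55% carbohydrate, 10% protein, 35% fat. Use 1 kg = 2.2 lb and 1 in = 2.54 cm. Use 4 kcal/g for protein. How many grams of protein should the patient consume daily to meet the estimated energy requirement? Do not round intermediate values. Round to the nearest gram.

41 g/day

Convert to metric: weight = 95 ÷ 2.2 = 43.1818 kg; height = (5×12 + 1) × 2.54 = 61 × 2.54 = 154.94 cm.
Harris-Benedict: BMR = 447.593 + 9.247(43.1818) + 3.098(154.94) − 4.33(80) = 980.4994 kcal/day.
TEE = 980.4994 × 1.675 = 1642.3365 kcal/day.
Protein energy = 10% × 1642.3365 = 164.2336 kcal.
Protein = 164.2336 ÷ 4 kcal/g = 41.0584 g.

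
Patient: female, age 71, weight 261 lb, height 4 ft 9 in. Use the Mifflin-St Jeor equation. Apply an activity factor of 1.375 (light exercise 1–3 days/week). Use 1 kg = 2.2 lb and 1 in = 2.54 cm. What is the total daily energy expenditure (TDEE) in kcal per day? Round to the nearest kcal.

Convert to metric: weight = 261 ÷ 2.2 = 118.6364 kg; height = (4×12 + 9) × 2.54 = 57 × 2.54 = 144.78 cm.
Mifflin-St Jeor (female): BMR = 10(118.6364) + 6.25(144.78) − 5(71) − 161 = 1186.3636 + 904.875 − 355 − 161 = 1575.2386 kcal/day.
TEE = BMR × activity factor = 1575.2386 × 1.375 = 2165.9531 kcal/day.

2166 kcal per day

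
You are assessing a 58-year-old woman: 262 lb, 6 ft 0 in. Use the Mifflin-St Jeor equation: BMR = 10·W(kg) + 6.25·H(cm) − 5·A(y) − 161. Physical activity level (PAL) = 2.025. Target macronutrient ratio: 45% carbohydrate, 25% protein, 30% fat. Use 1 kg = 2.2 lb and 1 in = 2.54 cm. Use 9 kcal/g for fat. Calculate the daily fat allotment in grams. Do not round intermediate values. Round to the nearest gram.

Convert to metric: weight = 262 ÷ 2.2 = 119.0909 kg; height = (6×12 + 0) × 2.54 = 72 × 2.54 = 182.88 cm.
Mifflin-St Jeor (female): BMR = 10(119.0909) + 6.25(182.88) − 5(58) − 161 = 1190.9091 + 1143 − 290 − 161 = 1882.9091 kcal/day.
TEE = 1882.9091 × 2.025 = 3812.8909 kcal/day.
Fat energy = 30% × 3812.8909 = 1143.8673 kcal.
Fat = 1143.8673 ÷ 9 kcal/g = 127.0964 g.

127 g/day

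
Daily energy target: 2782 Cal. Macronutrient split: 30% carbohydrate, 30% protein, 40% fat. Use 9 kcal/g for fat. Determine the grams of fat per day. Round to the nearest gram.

124 g/day

Fat energy = 40% × 2782 = 1112.8 kcal.
At 9 kcal/g: 1112.8 ÷ 9 = 123.6444 g.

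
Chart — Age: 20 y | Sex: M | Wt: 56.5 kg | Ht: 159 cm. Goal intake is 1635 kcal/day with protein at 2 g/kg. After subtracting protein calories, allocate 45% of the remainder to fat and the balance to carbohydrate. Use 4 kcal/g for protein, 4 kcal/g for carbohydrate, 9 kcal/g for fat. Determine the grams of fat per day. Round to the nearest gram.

Protein = 2 × 56.5 = 113 g → 113 × 4 = 452 kcal.
Non-protein calories = 1635 − 452 = 1183 kcal.
Fat: 45% × 1183 = 532.35 kcal; carbohydrate: 650.65 kcal.
Fat: 532.35 kcal ÷ 9 kcal/g = 59.15 g.

59 g/day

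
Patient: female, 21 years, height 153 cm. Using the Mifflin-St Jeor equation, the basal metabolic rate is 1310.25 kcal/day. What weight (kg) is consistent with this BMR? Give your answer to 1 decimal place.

62.0 kg

1310.25 = 10·W + 6.25(153) − 5(21) − 161
10·W = 1310.25 − 690.25 = 620, so W = 62 kg.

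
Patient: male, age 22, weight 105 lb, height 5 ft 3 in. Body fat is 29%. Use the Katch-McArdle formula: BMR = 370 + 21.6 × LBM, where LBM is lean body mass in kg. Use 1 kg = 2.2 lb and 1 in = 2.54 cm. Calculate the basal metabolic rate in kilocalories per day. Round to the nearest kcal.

Convert to metric: weight = 105 ÷ 2.2 = 47.7273 kg; height = (5×12 + 3) × 2.54 = 63 × 2.54 = 160.02 cm.
LBM = 47.7273 × (1 − 0.29) = 33.8864 kg. Katch-McArdle: BMR = 370 + 21.6 × 33.8864 = 1101.9455 kcal/day.

1102 kilocalories per day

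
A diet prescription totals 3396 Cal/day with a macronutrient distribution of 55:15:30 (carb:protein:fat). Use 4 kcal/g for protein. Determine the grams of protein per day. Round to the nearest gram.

127 g/day

Protein energy = 15% × 3396 = 509.4 kcal.
At 4 kcal/g: 509.4 ÷ 4 = 127.35 g.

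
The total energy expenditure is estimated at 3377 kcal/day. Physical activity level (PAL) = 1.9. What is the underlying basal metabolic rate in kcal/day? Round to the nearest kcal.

1777 kcal/day

BMR = TEE ÷ activity factor = 3377 ÷ 1.9 = 1777.3684 kcal/day.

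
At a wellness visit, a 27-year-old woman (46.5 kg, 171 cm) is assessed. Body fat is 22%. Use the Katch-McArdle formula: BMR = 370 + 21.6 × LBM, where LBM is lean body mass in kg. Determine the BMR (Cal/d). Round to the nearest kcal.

1153 Cal/d

LBM = 46.5 × (1 − 0.22) = 36.27 kg. Katch-McArdle: BMR = 370 + 21.6 × 36.27 = 1153.432 kcal/day.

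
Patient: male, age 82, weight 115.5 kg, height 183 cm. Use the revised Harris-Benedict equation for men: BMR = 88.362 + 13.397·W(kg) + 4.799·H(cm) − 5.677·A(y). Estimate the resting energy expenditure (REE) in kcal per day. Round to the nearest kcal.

2048 kcal per day

Harris-Benedict: BMR = 88.362 + 13.397(115.5) + 4.799(183) − 5.677(82) = 2048.4185 kcal/day.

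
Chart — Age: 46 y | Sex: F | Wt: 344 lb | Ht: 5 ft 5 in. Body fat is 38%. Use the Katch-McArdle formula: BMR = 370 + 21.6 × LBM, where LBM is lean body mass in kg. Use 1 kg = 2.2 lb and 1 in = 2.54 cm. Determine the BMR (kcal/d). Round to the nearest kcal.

Convert to metric: weight = 344 ÷ 2.2 = 156.3636 kg; height = (5×12 + 5) × 2.54 = 65 × 2.54 = 165.1 cm.
LBM = 156.3636 × (1 − 0.38) = 96.9455 kg. Katch-McArdle: BMR = 370 + 21.6 × 96.9455 = 2464.0218 kcal/day.

2464 kcal/d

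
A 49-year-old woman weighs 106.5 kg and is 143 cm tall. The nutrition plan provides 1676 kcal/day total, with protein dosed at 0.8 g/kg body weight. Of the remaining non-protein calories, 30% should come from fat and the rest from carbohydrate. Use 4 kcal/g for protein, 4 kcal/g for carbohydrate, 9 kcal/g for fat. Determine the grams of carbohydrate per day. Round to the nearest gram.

234 g/day

Protein = 0.8 × 106.5 = 85.2 g → 85.2 × 4 = 340.8 kcal.
Non-protein calories = 1676 − 340.8 = 1335.2 kcal.
Fat: 30% × 1335.2 = 400.56 kcal; carbohydrate: 934.64 kcal.
Carbohydrate: 934.64 kcal ÷ 4 kcal/g = 233.66 g.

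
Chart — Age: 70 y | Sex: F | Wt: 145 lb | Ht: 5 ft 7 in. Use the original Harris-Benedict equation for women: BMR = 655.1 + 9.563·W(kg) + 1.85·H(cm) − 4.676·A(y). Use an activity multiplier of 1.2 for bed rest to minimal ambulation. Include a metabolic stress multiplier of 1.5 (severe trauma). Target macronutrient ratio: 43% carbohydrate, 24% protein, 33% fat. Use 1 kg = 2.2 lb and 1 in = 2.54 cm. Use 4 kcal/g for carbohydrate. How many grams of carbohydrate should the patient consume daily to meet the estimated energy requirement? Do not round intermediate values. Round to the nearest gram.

246 g/day

Convert to metric: weight = 145 ÷ 2.2 = 65.9091 kg; height = (5×12 + 7) × 2.54 = 67 × 2.54 = 170.18 cm.
Harris-Benedict: BMR = 655.1 + 9.563(65.9091) + 1.85(170.18) − 4.676(70) = 1272.9016 kcal/day.
TEE = 1272.9016 × 1.2 = 1527.482 kcal/day.
With stress factor 1.5: 1527.482 × 1.5 = 2291.2229 kcal/day.
Carbohydrate energy = 43% × 2291.2229 = 985.2259 kcal.
Carbohydrate = 985.2259 ÷ 4 kcal/g = 246.3065 g.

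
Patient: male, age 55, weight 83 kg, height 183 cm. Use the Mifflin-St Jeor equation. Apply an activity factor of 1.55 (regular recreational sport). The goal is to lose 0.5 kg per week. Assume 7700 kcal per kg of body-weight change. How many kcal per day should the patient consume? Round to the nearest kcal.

2091 kcal per day

Mifflin-St Jeor (male): BMR = 10(83) + 6.25(183) − 5(55) + 5 = 830 + 1143.75 − 275 + 5 = 1703.75 kcal/day.
TEE = 1703.75 × 1.55 = 2640.8125 kcal/day.
Required daily deficit = 0.5 × 7700 ÷ 7 = 550 kcal/day.
Target intake = 2640.8125 − 550 = 2090.8125 kcal/day.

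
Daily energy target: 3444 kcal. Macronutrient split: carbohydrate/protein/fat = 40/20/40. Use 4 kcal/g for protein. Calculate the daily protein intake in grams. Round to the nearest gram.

172 g/day

Protein energy = 20% × 3444 = 688.8 kcal.
At 4 kcal/g: 688.8 ÷ 4 = 172.2 g.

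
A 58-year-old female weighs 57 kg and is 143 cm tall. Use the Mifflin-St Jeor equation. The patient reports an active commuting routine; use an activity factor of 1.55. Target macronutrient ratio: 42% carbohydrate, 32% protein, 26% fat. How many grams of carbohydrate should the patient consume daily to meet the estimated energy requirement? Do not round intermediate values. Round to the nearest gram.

165 g/day

Mifflin-St Jeor (female): BMR = 10(57) + 6.25(143) − 5(58) − 161 = 570 + 893.75 − 290 − 161 = 1012.75 kcal/day.
TEE = 1012.75 × 1.55 = 1569.7625 kcal/day.
Carbohydrate energy = 42% × 1569.7625 = 659.3003 kcal.
Carbohydrate = 659.3003 ÷ 4 kcal/g = 164.8251 g.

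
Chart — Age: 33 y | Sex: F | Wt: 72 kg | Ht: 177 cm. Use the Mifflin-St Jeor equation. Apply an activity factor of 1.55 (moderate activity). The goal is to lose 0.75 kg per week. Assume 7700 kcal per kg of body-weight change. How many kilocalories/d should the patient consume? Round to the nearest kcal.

1500 kilocalories/d

Mifflin-St Jeor (female): BMR = 10(72) + 6.25(177) − 5(33) − 161 = 720 + 1106.25 − 165 − 161 = 1500.25 kcal/day.
TEE = 1500.25 × 1.55 = 2325.3875 kcal/day.
Required daily deficit = 0.75 × 7700 ÷ 7 = 825 kcal/day.
Target intake = 2325.3875 − 825 = 1500.3875 kcal/day.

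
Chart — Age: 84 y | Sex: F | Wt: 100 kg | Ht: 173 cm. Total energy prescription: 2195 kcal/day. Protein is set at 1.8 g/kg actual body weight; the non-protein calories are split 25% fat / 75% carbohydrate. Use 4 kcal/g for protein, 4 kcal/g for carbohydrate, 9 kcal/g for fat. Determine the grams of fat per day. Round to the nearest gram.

41 g/day

Protein = 1.8 × 100 = 180 g → 180 × 4 = 720 kcal.
Non-protein calories = 2195 − 720 = 1475 kcal.
Fat: 25% × 1475 = 368.75 kcal; carbohydrate: 1106.25 kcal.
Fat: 368.75 kcal ÷ 9 kcal/g = 40.9722 g.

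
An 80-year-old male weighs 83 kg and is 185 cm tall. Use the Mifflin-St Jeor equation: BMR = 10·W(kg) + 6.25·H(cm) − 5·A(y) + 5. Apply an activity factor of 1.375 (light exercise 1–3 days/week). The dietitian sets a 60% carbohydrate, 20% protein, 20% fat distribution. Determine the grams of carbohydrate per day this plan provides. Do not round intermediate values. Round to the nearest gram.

328 g/day

Mifflin-St Jeor (male): BMR = 10(83) + 6.25(185) − 5(80) + 5 = 830 + 1156.25 − 400 + 5 = 1591.25 kcal/day.
TEE = 1591.25 × 1.375 = 2187.9688 kcal/day.
Carbohydrate energy = 60% × 2187.9688 = 1312.7813 kcal.
Carbohydrate = 1312.7813 ÷ 4 kcal/g = 328.1953 g.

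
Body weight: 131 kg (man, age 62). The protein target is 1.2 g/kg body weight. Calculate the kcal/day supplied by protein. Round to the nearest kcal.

629 kcal/day

Protein = 1.2 g/kg × 131 kg = 157.2 g/day.
Protein energy = 157.2 g × 4 kcal/g = 628.8 kcal/day.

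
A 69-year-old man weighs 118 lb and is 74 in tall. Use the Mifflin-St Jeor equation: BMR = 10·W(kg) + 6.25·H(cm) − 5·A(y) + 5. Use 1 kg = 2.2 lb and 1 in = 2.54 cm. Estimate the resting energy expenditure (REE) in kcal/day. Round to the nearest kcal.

1371 kcal/day

Convert to metric: weight = 118 ÷ 2.2 = 53.6364 kg; height = 74 × 2.54 = 187.96 cm.
Mifflin-St Jeor (male): BMR = 10(53.6364) + 6.25(187.96) − 5(69) + 5 = 536.3636 + 1174.75 − 345 + 5 = 1371.1136 kcal/day.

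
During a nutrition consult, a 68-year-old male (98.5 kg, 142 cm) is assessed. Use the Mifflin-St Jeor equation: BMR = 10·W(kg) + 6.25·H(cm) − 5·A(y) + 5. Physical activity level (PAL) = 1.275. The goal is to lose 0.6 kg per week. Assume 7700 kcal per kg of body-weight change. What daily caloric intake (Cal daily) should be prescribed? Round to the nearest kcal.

Mifflin-St Jeor (male): BMR = 10(98.5) + 6.25(142) − 5(68) + 5 = 985 + 887.5 − 340 + 5 = 1537.5 kcal/day.
TEE = 1537.5 × 1.275 = 1960.3125 kcal/day.
Required daily deficit = 0.6 × 7700 ÷ 7 = 660 kcal/day.
Target intake = 1960.3125 − 660 = 1300.3125 kcal/day.

1300 Cal daily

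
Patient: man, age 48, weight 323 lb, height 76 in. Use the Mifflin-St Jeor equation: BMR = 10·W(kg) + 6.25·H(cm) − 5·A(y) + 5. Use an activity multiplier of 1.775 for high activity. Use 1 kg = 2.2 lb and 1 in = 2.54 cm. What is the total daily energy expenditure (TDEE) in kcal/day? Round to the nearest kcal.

Convert to metric: weight = 323 ÷ 2.2 = 146.8182 kg; height = 76 × 2.54 = 193.04 cm.
Mifflin-St Jeor (male): BMR = 10(146.8182) + 6.25(193.04) − 5(48) + 5 = 1468.1818 + 1206.5 − 240 + 5 = 2439.6818 kcal/day.
TEE = BMR × activity factor = 2439.6818 × 1.775 = 4330.4352 kcal/day.

4330 kcal/day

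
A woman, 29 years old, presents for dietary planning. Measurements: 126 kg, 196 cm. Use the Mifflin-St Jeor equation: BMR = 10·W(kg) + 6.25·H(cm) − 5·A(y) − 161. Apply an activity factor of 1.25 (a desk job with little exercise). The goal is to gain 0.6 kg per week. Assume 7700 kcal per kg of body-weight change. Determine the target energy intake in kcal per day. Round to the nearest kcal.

Mifflin-St Jeor (female): BMR = 10(126) + 6.25(196) − 5(29) − 161 = 1260 + 1225 − 145 − 161 = 2179 kcal/day.
TEE = 2179 × 1.25 = 2723.75 kcal/day.
Required daily surplus = 0.6 × 7700 ÷ 7 = 660 kcal/day.
Target intake = 2723.75 + 660 = 3383.75 kcal/day.

3384 kcal per day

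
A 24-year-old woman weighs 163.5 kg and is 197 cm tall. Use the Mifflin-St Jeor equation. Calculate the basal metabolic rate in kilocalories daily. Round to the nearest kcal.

2585 kilocalories daily

Mifflin-St Jeor (female): BMR = 10(163.5) + 6.25(197) − 5(24) − 161 = 1635 + 1231.25 − 120 − 161 = 2585.25 kcal/day.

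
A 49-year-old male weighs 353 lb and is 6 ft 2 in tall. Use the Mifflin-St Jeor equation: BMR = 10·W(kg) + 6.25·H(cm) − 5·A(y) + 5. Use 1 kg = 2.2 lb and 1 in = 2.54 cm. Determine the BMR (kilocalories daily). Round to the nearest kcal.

Convert to metric: weight = 353 ÷ 2.2 = 160.4545 kg; height = (6×12 + 2) × 2.54 = 74 × 2.54 = 187.96 cm.
Mifflin-St Jeor (male): BMR = 10(160.4545) + 6.25(187.96) − 5(49) + 5 = 1604.5455 + 1174.75 − 245 + 5 = 2539.2955 kcal/day.

2539 kilocalories daily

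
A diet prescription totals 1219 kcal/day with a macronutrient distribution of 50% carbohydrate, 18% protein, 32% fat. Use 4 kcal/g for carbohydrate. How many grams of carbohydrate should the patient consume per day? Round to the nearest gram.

Carbohydrate energy = 50% × 1219 = 609.5 kcal.
At 4 kcal/g: 609.5 ÷ 4 = 152.375 g.

152 g/day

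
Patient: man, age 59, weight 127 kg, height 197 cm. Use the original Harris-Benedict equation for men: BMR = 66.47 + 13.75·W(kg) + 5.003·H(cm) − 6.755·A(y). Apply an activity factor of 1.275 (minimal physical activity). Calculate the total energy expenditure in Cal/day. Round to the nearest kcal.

Harris-Benedict: BMR = 66.47 + 13.75(127) + 5.003(197) − 6.755(59) = 2399.766 kcal/day.
TEE = BMR × activity factor = 2399.766 × 1.275 = 3059.7017 kcal/day.

3060 Cal/day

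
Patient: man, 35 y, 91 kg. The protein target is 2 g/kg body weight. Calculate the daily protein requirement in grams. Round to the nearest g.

Protein = 2 g/kg × 91 kg = 182 g/day.

182 g/day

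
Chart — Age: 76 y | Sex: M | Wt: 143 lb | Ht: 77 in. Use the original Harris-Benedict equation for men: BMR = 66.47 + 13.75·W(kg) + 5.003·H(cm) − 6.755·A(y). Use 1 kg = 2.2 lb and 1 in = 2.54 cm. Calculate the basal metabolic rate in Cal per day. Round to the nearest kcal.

Convert to metric: weight = 143 ÷ 2.2 = 65 kg; height = 77 × 2.54 = 195.58 cm.
Harris-Benedict: BMR = 66.47 + 13.75(65) + 5.003(195.58) − 6.755(76) = 1425.3267 kcal/day.

1425 Cal per day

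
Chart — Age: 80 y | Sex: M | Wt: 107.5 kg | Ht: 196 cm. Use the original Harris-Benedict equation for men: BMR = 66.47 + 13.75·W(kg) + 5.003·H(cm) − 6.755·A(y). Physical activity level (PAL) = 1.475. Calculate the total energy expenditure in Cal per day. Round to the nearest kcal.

2928 Cal per day

Harris-Benedict: BMR = 66.47 + 13.75(107.5) + 5.003(196) − 6.755(80) = 1984.783 kcal/day.
TEE = BMR × activity factor = 1984.783 × 1.475 = 2927.5549 kcal/day.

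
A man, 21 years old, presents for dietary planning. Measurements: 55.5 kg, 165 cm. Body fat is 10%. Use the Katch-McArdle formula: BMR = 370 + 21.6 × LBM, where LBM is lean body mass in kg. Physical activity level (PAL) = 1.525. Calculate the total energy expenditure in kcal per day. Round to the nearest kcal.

2210 kcal per day

LBM = 55.5 × (1 − 0.1) = 49.95 kg. Katch-McArdle: BMR = 370 + 21.6 × 49.95 = 1448.92 kcal/day.
TEE = BMR × activity factor = 1448.92 × 1.525 = 2209.603 kcal/day.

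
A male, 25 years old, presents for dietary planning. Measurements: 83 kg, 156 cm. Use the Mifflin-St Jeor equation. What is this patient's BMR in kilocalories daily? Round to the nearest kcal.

Mifflin-St Jeor (male): BMR = 10(83) + 6.25(156) − 5(25) + 5 = 830 + 975 − 125 + 5 = 1685 kcal/day.

1685 kilocalories daily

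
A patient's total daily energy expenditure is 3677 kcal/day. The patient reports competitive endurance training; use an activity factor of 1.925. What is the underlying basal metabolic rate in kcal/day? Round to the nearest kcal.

BMR = TEE ÷ activity factor = 3677 ÷ 1.925 = 1910.1299 kcal/day.

1910 kcal/day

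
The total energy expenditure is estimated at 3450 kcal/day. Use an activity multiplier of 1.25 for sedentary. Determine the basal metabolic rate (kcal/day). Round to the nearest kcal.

2760 kcal/day

BMR = TEE ÷ activity factor = 3450 ÷ 1.25 = 2760 kcal/day.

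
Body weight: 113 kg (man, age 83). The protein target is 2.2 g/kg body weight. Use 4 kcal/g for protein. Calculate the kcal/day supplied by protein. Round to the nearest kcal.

994 kcal/day

Protein = 2.2 g/kg × 113 kg = 248.6 g/day.
Protein energy = 248.6 g × 4 kcal/g = 994.4 kcal/day.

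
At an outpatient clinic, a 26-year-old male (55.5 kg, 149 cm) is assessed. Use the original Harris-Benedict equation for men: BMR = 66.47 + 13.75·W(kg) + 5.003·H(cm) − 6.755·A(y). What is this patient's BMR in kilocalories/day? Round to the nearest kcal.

1399 kilocalories/day

Harris-Benedict: BMR = 66.47 + 13.75(55.5) + 5.003(149) − 6.755(26) = 1399.412 kcal/day.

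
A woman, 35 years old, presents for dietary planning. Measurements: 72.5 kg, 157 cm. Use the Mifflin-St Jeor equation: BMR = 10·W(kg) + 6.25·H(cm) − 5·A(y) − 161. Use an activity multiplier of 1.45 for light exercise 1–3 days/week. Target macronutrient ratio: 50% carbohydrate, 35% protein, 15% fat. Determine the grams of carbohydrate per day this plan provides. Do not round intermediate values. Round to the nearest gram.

Mifflin-St Jeor (female): BMR = 10(72.5) + 6.25(157) − 5(35) − 161 = 725 + 981.25 − 175 − 161 = 1370.25 kcal/day.
TEE = 1370.25 × 1.45 = 1986.8625 kcal/day.
Carbohydrate energy = 50% × 1986.8625 = 993.4313 kcal.
Carbohydrate = 993.4313 ÷ 4 kcal/g = 248.3578 g.

248 g/day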